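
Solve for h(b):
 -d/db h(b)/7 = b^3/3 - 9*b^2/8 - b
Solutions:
 h(b) = C1 - 7*b^4/12 + 21*b^3/8 + 7*b^2/2


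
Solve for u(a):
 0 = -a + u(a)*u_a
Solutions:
 u(a) = -sqrt(C1 + a^2)
 u(a) = sqrt(C1 + a^2)


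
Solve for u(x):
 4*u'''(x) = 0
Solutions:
 u(x) = C1 + C2*x + C3*x^2


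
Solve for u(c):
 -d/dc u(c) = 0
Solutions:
 u(c) = C1


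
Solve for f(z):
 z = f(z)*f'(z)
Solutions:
 f(z) = -sqrt(C1 + z^2)
 f(z) = sqrt(C1 + z^2)


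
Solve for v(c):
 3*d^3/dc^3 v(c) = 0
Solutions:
 v(c) = C1 + C2*c + C3*c^2


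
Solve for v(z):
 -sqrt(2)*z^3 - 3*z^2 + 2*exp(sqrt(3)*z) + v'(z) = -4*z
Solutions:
 v(z) = C1 + sqrt(2)*z^4/4 + z^3 - 2*z^2 - 2*sqrt(3)*exp(sqrt(3)*z)/3


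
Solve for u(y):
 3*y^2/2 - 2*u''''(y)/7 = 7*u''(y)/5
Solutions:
 u(y) = C1 + C2*y + C3*sin(7*sqrt(10)*y/10) + C4*cos(7*sqrt(10)*y/10) + 5*y^4/56 - 75*y^2/343


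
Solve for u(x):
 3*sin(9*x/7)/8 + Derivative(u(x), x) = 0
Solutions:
 u(x) = C1 + 7*cos(9*x/7)/24


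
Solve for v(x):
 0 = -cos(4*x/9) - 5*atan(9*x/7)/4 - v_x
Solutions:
 v(x) = C1 - 5*x*atan(9*x/7)/4 + 35*log(81*x^2 + 49)/72 - 9*sin(4*x/9)/4


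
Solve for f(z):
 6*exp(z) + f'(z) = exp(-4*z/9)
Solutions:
 f(z) = C1 - 6*exp(z) - 9*exp(-4*z/9)/4


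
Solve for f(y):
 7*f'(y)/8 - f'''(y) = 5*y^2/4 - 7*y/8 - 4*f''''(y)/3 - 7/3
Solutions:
 f(y) = C1 + C2*exp(y*((sqrt(399) + 20)^(-1/3) + 2 + (sqrt(399) + 20)^(1/3))/8)*sin(sqrt(3)*y*(-(sqrt(399) + 20)^(1/3) + (sqrt(399) + 20)^(-1/3))/8) + C3*exp(y*((sqrt(399) + 20)^(-1/3) + 2 + (sqrt(399) + 20)^(1/3))/8)*cos(sqrt(3)*y*(-(sqrt(399) + 20)^(1/3) + (sqrt(399) + 20)^(-1/3))/8) + C4*exp(y*(-(sqrt(399) + 20)^(1/3) - 1/(sqrt(399) + 20)^(1/3) + 1)/4) + 10*y^3/21 - y^2/2 + 88*y/147


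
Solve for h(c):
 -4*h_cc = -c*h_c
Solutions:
 h(c) = C1 + C2*erfi(sqrt(2)*c/4)


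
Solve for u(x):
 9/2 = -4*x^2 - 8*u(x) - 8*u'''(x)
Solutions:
 u(x) = C3*exp(-x) - x^2/2 + (C1*sin(sqrt(3)*x/2) + C2*cos(sqrt(3)*x/2))*exp(x/2) - 9/16


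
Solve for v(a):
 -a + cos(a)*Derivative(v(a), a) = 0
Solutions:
 v(a) = C1 + Integral(a/cos(a), a)


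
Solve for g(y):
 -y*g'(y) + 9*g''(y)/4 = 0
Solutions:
 g(y) = C1 + C2*erfi(sqrt(2)*y/3)


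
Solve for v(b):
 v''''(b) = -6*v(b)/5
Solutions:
 v(b) = (C1*sin(10^(3/4)*3^(1/4)*b/10) + C2*cos(10^(3/4)*3^(1/4)*b/10))*exp(-10^(3/4)*3^(1/4)*b/10) + (C3*sin(10^(3/4)*3^(1/4)*b/10) + C4*cos(10^(3/4)*3^(1/4)*b/10))*exp(10^(3/4)*3^(1/4)*b/10)


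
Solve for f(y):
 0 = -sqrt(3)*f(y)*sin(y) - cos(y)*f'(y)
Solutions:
 f(y) = C1*cos(y)^(sqrt(3))


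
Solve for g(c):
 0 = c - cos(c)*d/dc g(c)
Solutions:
 g(c) = C1 + Integral(c/cos(c), c)


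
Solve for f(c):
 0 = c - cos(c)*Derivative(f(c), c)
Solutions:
 f(c) = C1 + Integral(c/cos(c), c)


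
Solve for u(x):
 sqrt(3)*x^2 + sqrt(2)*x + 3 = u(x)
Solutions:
 u(x) = sqrt(3)*x^2 + sqrt(2)*x + 3


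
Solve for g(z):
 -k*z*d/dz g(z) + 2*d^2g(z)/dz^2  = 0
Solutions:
 g(z) = Piecewise((-sqrt(pi)*C1*erf(z*sqrt(-k)/2)/sqrt(-k) - C2, (k > 0) | (k < 0)), (-C1*z - C2, True))


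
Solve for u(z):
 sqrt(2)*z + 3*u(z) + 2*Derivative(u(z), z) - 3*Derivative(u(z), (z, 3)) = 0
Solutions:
 u(z) = C1*exp(-2^(1/3)*z*(4/(sqrt(697) + 27)^(1/3) + 2^(1/3)*(sqrt(697) + 27)^(1/3))/12)*sin(2^(1/3)*sqrt(3)*z*(-2^(1/3)*(sqrt(697) + 27)^(1/3) + 4/(sqrt(697) + 27)^(1/3))/12) + C2*exp(-2^(1/3)*z*(4/(sqrt(697) + 27)^(1/3) + 2^(1/3)*(sqrt(697) + 27)^(1/3))/12)*cos(2^(1/3)*sqrt(3)*z*(-2^(1/3)*(sqrt(697) + 27)^(1/3) + 4/(sqrt(697) + 27)^(1/3))/12) + C3*exp(2^(1/3)*z*(4/(sqrt(697) + 27)^(1/3) + 2^(1/3)*(sqrt(697) + 27)^(1/3))/6) - sqrt(2)*z/3 + 2*sqrt(2)/9


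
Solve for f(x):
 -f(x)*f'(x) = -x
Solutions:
 f(x) = -sqrt(C1 + x^2)
 f(x) = sqrt(C1 + x^2)


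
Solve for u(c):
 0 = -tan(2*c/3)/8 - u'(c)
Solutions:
 u(c) = C1 + 3*log(cos(2*c/3))/16


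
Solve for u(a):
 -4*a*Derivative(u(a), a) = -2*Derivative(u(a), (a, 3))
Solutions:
 u(a) = C1 + Integral(C2*airyai(2^(1/3)*a) + C3*airybi(2^(1/3)*a), a)


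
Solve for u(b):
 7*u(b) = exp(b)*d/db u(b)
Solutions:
 u(b) = C1*exp(-7*exp(-b))


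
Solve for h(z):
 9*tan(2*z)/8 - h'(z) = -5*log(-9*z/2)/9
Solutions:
 h(z) = C1 + 5*z*log(-z)/9 - 5*z/9 - 5*z*log(2)/9 + 10*z*log(3)/9 - 9*log(cos(2*z))/16


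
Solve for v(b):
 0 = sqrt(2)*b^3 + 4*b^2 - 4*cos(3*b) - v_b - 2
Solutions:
 v(b) = C1 + sqrt(2)*b^4/4 + 4*b^3/3 - 2*b - 4*sin(3*b)/3


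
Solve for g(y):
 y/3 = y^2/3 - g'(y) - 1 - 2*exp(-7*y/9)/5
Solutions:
 g(y) = C1 + y^3/9 - y^2/6 - y + 18*exp(-7*y/9)/35


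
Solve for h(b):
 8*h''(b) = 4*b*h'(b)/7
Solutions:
 h(b) = C1 + C2*erfi(sqrt(7)*b/14)


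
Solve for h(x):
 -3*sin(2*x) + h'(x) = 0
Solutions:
 h(x) = C1 - 3*cos(2*x)/2


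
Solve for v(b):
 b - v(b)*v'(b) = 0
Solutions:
 v(b) = -sqrt(C1 + b^2)
 v(b) = sqrt(C1 + b^2)


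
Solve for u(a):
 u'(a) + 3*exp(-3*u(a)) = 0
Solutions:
 u(a) = log(C1 - 9*a)/3
 u(a) = log((-3^(1/3) - 3^(5/6)*I)*(C1 - 3*a)^(1/3)/2)
 u(a) = log((-3^(1/3) + 3^(5/6)*I)*(C1 - 3*a)^(1/3)/2)


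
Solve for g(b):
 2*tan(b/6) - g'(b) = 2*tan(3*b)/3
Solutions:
 g(b) = C1 - 12*log(cos(b/6)) + 2*log(cos(3*b))/9


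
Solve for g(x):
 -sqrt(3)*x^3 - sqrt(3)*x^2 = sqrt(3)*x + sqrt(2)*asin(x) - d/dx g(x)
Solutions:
 g(x) = C1 + sqrt(3)*x^4/4 + sqrt(3)*x^3/3 + sqrt(3)*x^2/2 + sqrt(2)*(x*asin(x) + sqrt(1 - x^2))


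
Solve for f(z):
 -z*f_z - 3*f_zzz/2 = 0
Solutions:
 f(z) = C1 + Integral(C2*airyai(-2^(1/3)*3^(2/3)*z/3) + C3*airybi(-2^(1/3)*3^(2/3)*z/3), z)


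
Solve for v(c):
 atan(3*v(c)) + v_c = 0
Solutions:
 Integral(1/atan(3*_y), (_y, v(c))) = C1 - c


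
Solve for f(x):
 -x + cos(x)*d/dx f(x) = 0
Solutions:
 f(x) = C1 + Integral(x/cos(x), x)


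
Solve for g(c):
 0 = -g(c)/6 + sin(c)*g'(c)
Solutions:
 g(c) = C1*(cos(c) - 1)^(1/12)/(cos(c) + 1)^(1/12)


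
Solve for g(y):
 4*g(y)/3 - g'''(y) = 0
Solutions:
 g(y) = C3*exp(6^(2/3)*y/3) + (C1*sin(2^(2/3)*3^(1/6)*y/2) + C2*cos(2^(2/3)*3^(1/6)*y/2))*exp(-6^(2/3)*y/6)


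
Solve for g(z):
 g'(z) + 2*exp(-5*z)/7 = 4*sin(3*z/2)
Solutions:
 g(z) = C1 - 8*cos(3*z/2)/3 + 2*exp(-5*z)/35


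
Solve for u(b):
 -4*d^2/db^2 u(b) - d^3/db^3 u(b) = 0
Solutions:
 u(b) = C1 + C2*b + C3*exp(-4*b)


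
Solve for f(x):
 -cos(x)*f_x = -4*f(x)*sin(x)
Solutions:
 f(x) = C1/cos(x)^4


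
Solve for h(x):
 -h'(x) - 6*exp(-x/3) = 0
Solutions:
 h(x) = C1 + 18*exp(-x/3)


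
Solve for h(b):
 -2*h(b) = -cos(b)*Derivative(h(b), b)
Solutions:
 h(b) = C1*(sin(b) + 1)/(sin(b) - 1)


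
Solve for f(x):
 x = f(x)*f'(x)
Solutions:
 f(x) = -sqrt(C1 + x^2)
 f(x) = sqrt(C1 + x^2)


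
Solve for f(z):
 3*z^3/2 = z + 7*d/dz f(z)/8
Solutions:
 f(z) = C1 + 3*z^4/7 - 4*z^2/7


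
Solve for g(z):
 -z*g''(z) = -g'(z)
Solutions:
 g(z) = C1 + C2*z^2


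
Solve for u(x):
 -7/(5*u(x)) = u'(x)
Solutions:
 u(x) = -sqrt(C1 - 70*x)/5
 u(x) = sqrt(C1 - 70*x)/5


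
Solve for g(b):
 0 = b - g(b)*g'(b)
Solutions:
 g(b) = -sqrt(C1 + b^2)
 g(b) = sqrt(C1 + b^2)


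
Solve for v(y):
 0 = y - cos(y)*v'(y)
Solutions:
 v(y) = C1 + Integral(y/cos(y), y)


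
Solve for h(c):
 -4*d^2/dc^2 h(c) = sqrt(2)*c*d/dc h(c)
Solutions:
 h(c) = C1 + C2*erf(2^(3/4)*c/4)


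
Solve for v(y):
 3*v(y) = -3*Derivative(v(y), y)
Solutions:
 v(y) = C1*exp(-y)


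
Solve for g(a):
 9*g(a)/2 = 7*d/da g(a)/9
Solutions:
 g(a) = C1*exp(81*a/14)


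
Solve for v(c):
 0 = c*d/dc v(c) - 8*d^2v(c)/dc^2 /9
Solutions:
 v(c) = C1 + C2*erfi(3*c/4)


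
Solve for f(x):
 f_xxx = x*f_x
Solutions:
 f(x) = C1 + Integral(C2*airyai(x) + C3*airybi(x), x)


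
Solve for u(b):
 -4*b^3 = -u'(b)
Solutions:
 u(b) = C1 + b^4


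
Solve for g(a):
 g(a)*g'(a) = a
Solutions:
 g(a) = -sqrt(C1 + a^2)
 g(a) = sqrt(C1 + a^2)


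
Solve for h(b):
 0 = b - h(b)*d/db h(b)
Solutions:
 h(b) = -sqrt(C1 + b^2)
 h(b) = sqrt(C1 + b^2)


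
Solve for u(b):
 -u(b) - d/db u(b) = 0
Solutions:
 u(b) = C1*exp(-b)


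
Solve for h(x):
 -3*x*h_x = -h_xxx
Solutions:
 h(x) = C1 + Integral(C2*airyai(3^(1/3)*x) + C3*airybi(3^(1/3)*x), x)


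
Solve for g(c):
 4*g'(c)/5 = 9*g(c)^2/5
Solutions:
 g(c) = -4/(C1 + 9*c)


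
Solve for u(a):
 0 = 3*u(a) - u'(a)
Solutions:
 u(a) = C1*exp(3*a)


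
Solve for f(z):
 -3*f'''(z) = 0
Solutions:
 f(z) = C1 + C2*z + C3*z^2


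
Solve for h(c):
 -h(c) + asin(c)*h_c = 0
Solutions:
 h(c) = C1*exp(Integral(1/asin(c), c))


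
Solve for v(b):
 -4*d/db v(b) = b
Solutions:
 v(b) = C1 - b^2/8


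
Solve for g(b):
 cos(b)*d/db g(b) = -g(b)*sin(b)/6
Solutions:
 g(b) = C1*cos(b)^(1/6)


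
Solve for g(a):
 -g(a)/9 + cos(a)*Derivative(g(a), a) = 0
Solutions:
 g(a) = C1*(sin(a) + 1)^(1/18)/(sin(a) - 1)^(1/18)


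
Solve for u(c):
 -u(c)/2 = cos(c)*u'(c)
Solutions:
 u(c) = C1*(sin(c) - 1)^(1/4)/(sin(c) + 1)^(1/4)


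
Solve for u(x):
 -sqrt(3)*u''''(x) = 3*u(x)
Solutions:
 u(x) = (C1*sin(sqrt(2)*3^(1/8)*x/2) + C2*cos(sqrt(2)*3^(1/8)*x/2))*exp(-sqrt(2)*3^(1/8)*x/2) + (C3*sin(sqrt(2)*3^(1/8)*x/2) + C4*cos(sqrt(2)*3^(1/8)*x/2))*exp(sqrt(2)*3^(1/8)*x/2)


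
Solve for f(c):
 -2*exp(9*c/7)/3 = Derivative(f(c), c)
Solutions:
 f(c) = C1 - 14*exp(9*c/7)/27


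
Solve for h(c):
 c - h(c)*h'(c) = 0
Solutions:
 h(c) = -sqrt(C1 + c^2)
 h(c) = sqrt(C1 + c^2)


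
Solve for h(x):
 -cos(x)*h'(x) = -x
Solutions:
 h(x) = C1 + Integral(x/cos(x), x)


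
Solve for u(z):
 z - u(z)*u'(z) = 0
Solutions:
 u(z) = -sqrt(C1 + z^2)
 u(z) = sqrt(C1 + z^2)


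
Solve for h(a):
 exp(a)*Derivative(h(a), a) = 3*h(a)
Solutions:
 h(a) = C1*exp(-3*exp(-a))


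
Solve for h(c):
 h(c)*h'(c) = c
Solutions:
 h(c) = -sqrt(C1 + c^2)
 h(c) = sqrt(C1 + c^2)


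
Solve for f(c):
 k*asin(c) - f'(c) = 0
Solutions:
 f(c) = C1 + k*(c*asin(c) + sqrt(1 - c^2))


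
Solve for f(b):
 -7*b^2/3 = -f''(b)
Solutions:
 f(b) = C1 + C2*b + 7*b^4/36


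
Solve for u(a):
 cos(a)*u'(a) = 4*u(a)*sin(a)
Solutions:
 u(a) = C1/cos(a)^4


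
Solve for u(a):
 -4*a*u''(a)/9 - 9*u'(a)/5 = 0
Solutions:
 u(a) = C1 + C2/a^(61/20)


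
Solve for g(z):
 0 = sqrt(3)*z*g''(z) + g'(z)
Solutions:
 g(z) = C1 + C2*z^(1 - sqrt(3)/3)


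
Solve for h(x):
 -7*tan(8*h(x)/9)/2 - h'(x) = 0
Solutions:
 h(x) = -9*asin(C1*exp(-28*x/9))/8 + 9*pi/8
 h(x) = 9*asin(C1*exp(-28*x/9))/8


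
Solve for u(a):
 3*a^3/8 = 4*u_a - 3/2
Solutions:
 u(a) = C1 + 3*a^4/128 + 3*a/8


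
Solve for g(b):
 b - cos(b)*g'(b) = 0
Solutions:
 g(b) = C1 + Integral(b/cos(b), b)


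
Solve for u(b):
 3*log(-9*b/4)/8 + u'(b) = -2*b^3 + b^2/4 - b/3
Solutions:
 u(b) = C1 - b^4/2 + b^3/12 - b^2/6 - 3*b*log(-b)/8 + 3*b*(-2*log(3) + 1 + 2*log(2))/8


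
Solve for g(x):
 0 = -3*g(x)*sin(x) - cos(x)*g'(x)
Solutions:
 g(x) = C1*cos(x)^3


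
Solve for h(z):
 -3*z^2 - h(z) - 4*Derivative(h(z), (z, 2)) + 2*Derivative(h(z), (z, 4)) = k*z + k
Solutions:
 h(z) = C1*exp(-z*sqrt(1 + sqrt(6)/2)) + C2*exp(z*sqrt(1 + sqrt(6)/2)) + C3*sin(z*sqrt(-1 + sqrt(6)/2)) + C4*cos(z*sqrt(-1 + sqrt(6)/2)) - k*z - k - 3*z^2 + 24


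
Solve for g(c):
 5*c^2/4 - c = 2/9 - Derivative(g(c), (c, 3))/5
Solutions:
 g(c) = C1 + C2*c + C3*c^2 - 5*c^5/48 + 5*c^4/24 + 5*c^3/27


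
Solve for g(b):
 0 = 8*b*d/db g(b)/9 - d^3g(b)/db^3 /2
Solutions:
 g(b) = C1 + Integral(C2*airyai(2*6^(1/3)*b/3) + C3*airybi(2*6^(1/3)*b/3), b)


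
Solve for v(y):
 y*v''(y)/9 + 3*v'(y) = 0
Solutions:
 v(y) = C1 + C2/y^26


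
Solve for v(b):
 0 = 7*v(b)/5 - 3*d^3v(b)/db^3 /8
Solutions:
 v(b) = C3*exp(2*15^(2/3)*7^(1/3)*b/15) + (C1*sin(3^(1/6)*5^(2/3)*7^(1/3)*b/5) + C2*cos(3^(1/6)*5^(2/3)*7^(1/3)*b/5))*exp(-15^(2/3)*7^(1/3)*b/15)


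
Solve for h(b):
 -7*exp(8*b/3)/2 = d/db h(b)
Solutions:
 h(b) = C1 - 21*exp(8*b/3)/16


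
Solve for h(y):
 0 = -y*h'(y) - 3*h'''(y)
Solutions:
 h(y) = C1 + Integral(C2*airyai(-3^(2/3)*y/3) + C3*airybi(-3^(2/3)*y/3), y)


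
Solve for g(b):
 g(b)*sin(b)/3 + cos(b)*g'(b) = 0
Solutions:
 g(b) = C1*cos(b)^(1/3)


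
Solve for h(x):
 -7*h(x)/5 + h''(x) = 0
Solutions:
 h(x) = C1*exp(-sqrt(35)*x/5) + C2*exp(sqrt(35)*x/5)


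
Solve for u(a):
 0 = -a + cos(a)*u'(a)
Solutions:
 u(a) = C1 + Integral(a/cos(a), a)


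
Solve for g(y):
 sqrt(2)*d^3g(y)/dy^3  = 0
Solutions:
 g(y) = C1 + C2*y + C3*y^2


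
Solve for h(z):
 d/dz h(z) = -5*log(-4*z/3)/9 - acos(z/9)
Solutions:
 h(z) = C1 - 5*z*log(-z)/9 - z*acos(z/9) - 10*z*log(2)/9 + 5*z/9 + 5*z*log(3)/9 + sqrt(81 - z^2)


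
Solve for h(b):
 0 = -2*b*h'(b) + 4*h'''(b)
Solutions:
 h(b) = C1 + Integral(C2*airyai(2^(2/3)*b/2) + C3*airybi(2^(2/3)*b/2), b)


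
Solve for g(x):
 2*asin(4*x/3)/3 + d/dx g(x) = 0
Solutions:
 g(x) = C1 - 2*x*asin(4*x/3)/3 - sqrt(9 - 16*x^2)/6


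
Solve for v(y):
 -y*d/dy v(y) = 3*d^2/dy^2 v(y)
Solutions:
 v(y) = C1 + C2*erf(sqrt(6)*y/6)


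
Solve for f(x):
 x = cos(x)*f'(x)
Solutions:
 f(x) = C1 + Integral(x/cos(x), x)


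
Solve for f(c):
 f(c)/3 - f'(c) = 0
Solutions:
 f(c) = C1*exp(c/3)


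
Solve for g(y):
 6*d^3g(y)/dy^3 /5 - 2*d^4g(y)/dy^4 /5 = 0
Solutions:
 g(y) = C1 + C2*y + C3*y^2 + C4*exp(3*y)


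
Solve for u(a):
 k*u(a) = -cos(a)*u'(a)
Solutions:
 u(a) = C1*exp(k*(log(sin(a) - 1) - log(sin(a) + 1))/2)


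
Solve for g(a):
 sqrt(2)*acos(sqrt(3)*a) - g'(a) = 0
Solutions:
 g(a) = C1 + sqrt(2)*(a*acos(sqrt(3)*a) - sqrt(3)*sqrt(1 - 3*a^2)/3)


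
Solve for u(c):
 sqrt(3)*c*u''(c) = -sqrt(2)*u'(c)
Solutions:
 u(c) = C1 + C2*c^(1 - sqrt(6)/3)


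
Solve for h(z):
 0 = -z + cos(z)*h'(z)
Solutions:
 h(z) = C1 + Integral(z/cos(z), z)


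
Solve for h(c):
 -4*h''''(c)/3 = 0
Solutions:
 h(c) = C1 + C2*c + C3*c^2 + C4*c^3


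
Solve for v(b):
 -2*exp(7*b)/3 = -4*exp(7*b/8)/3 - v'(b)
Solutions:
 v(b) = C1 - 32*exp(7*b/8)/21 + 2*exp(7*b)/21


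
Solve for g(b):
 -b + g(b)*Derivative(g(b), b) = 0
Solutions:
 g(b) = -sqrt(C1 + b^2)
 g(b) = sqrt(C1 + b^2)


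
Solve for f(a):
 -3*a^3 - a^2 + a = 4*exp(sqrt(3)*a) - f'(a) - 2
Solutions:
 f(a) = C1 + 3*a^4/4 + a^3/3 - a^2/2 - 2*a + 4*sqrt(3)*exp(sqrt(3)*a)/3


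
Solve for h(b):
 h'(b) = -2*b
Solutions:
 h(b) = C1 - b^2


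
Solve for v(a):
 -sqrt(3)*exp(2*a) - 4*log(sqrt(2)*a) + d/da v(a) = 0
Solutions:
 v(a) = C1 + 4*a*log(a) + 2*a*(-2 + log(2)) + sqrt(3)*exp(2*a)/2


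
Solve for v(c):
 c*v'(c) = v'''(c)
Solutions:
 v(c) = C1 + Integral(C2*airyai(c) + C3*airybi(c), c)


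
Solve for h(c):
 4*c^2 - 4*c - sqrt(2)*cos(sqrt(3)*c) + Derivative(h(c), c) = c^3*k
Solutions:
 h(c) = C1 + c^4*k/4 - 4*c^3/3 + 2*c^2 + sqrt(6)*sin(sqrt(3)*c)/3


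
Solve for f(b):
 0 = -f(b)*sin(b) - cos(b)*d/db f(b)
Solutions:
 f(b) = C1*cos(b)


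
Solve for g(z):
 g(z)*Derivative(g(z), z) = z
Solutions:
 g(z) = -sqrt(C1 + z^2)
 g(z) = sqrt(C1 + z^2)


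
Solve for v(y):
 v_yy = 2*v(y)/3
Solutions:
 v(y) = C1*exp(-sqrt(6)*y/3) + C2*exp(sqrt(6)*y/3)


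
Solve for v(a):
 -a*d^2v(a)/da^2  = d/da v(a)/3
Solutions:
 v(a) = C1 + C2*a^(2/3)


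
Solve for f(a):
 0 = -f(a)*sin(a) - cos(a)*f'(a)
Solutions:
 f(a) = C1*cos(a)


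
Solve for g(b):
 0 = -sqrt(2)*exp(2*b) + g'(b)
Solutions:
 g(b) = C1 + sqrt(2)*exp(2*b)/2


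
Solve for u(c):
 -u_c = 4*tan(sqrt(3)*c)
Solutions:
 u(c) = C1 + 4*sqrt(3)*log(cos(sqrt(3)*c))/3


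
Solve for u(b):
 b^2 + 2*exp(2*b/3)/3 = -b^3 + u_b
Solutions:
 u(b) = C1 + b^4/4 + b^3/3 + exp(2*b/3)


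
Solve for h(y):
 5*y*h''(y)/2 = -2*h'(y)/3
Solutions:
 h(y) = C1 + C2*y^(11/15)


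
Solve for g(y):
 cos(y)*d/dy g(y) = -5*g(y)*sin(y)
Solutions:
 g(y) = C1*cos(y)^5


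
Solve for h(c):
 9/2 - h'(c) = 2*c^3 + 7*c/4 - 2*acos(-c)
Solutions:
 h(c) = C1 - c^4/2 - 7*c^2/8 + 2*c*acos(-c) + 9*c/2 + 2*sqrt(1 - c^2)


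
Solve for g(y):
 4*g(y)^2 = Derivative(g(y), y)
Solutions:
 g(y) = -1/(C1 + 4*y)


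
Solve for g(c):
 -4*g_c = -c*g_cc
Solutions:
 g(c) = C1 + C2*c^5


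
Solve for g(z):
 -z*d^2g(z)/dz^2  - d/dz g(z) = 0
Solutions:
 g(z) = C1 + C2*log(z)


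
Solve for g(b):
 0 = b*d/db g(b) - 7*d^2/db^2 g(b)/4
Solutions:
 g(b) = C1 + C2*erfi(sqrt(14)*b/7)


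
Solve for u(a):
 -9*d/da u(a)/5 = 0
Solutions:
 u(a) = C1


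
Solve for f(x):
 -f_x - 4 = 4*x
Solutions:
 f(x) = C1 - 2*x^2 - 4*x


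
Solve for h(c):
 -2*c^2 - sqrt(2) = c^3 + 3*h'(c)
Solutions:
 h(c) = C1 - c^4/12 - 2*c^3/9 - sqrt(2)*c/3


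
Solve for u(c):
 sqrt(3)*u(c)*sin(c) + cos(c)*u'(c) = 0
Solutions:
 u(c) = C1*cos(c)^(sqrt(3))


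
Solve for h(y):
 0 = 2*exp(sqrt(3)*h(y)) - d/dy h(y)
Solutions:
 h(y) = sqrt(3)*(2*log(-1/(C1 + 2*y)) - log(3))/6


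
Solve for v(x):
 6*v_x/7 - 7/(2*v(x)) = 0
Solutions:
 v(x) = -sqrt(C1 + 294*x)/6
 v(x) = sqrt(C1 + 294*x)/6


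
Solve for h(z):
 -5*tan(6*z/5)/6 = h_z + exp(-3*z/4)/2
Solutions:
 h(z) = C1 - 25*log(tan(6*z/5)^2 + 1)/72 + 2*exp(-3*z/4)/3


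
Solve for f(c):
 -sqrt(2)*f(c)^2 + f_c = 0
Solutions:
 f(c) = -1/(C1 + sqrt(2)*c)


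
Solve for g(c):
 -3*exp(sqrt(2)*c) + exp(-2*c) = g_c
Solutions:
 g(c) = C1 - 3*sqrt(2)*exp(sqrt(2)*c)/2 - exp(-2*c)/2


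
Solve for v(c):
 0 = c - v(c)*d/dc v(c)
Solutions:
 v(c) = -sqrt(C1 + c^2)
 v(c) = sqrt(C1 + c^2)


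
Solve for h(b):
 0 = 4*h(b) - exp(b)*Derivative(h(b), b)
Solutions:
 h(b) = C1*exp(-4*exp(-b))


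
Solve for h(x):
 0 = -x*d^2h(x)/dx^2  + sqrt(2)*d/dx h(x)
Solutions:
 h(x) = C1 + C2*x^(1 + sqrt(2))


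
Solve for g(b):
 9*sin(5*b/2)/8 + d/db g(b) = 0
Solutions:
 g(b) = C1 + 9*cos(5*b/2)/20


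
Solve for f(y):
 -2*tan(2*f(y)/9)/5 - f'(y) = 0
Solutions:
 f(y) = -9*asin(C1*exp(-4*y/45))/2 + 9*pi/2
 f(y) = 9*asin(C1*exp(-4*y/45))/2


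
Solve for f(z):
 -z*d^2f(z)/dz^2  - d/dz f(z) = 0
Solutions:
 f(z) = C1 + C2*log(z)


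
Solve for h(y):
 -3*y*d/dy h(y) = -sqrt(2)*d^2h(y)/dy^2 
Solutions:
 h(y) = C1 + C2*erfi(2^(1/4)*sqrt(3)*y/2)


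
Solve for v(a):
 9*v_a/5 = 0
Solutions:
 v(a) = C1


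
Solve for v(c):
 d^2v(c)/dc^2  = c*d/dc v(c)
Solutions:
 v(c) = C1 + C2*erfi(sqrt(2)*c/2)


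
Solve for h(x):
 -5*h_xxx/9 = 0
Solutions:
 h(x) = C1 + C2*x + C3*x^2


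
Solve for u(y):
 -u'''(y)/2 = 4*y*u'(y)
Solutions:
 u(y) = C1 + Integral(C2*airyai(-2*y) + C3*airybi(-2*y), y)


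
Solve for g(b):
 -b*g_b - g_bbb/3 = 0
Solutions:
 g(b) = C1 + Integral(C2*airyai(-3^(1/3)*b) + C3*airybi(-3^(1/3)*b), b)


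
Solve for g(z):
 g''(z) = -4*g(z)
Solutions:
 g(z) = C1*sin(2*z) + C2*cos(2*z)


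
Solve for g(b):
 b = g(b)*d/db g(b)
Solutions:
 g(b) = -sqrt(C1 + b^2)
 g(b) = sqrt(C1 + b^2)


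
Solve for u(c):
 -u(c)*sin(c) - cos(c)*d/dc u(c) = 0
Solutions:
 u(c) = C1*cos(c)


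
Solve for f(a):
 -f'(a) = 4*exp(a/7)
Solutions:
 f(a) = C1 - 28*exp(a/7)


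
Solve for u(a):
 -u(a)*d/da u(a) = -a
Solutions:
 u(a) = -sqrt(C1 + a^2)
 u(a) = sqrt(C1 + a^2)


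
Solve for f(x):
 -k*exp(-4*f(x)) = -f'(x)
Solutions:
 f(x) = log(-I*(C1 + 4*k*x)^(1/4))
 f(x) = log(I*(C1 + 4*k*x)^(1/4))
 f(x) = log(-(C1 + 4*k*x)^(1/4))
 f(x) = log(C1 + 4*k*x)/4


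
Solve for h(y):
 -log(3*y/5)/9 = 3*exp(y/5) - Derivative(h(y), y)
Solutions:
 h(y) = C1 + y*log(y)/9 + y*(-log(5) - 1 + log(3))/9 + 15*exp(y/5)


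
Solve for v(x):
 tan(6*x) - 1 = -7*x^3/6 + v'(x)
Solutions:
 v(x) = C1 + 7*x^4/24 - x - log(cos(6*x))/6


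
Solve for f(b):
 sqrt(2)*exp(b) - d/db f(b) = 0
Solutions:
 f(b) = C1 + sqrt(2)*exp(b)


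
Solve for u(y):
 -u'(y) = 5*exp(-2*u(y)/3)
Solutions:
 u(y) = 3*log(-sqrt(C1 - 5*y)) - 3*log(3) + 3*log(6)/2
 u(y) = 3*log(C1 - 5*y)/2 - 3*log(3) + 3*log(6)/2


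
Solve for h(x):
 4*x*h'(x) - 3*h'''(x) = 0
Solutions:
 h(x) = C1 + Integral(C2*airyai(6^(2/3)*x/3) + C3*airybi(6^(2/3)*x/3), x)


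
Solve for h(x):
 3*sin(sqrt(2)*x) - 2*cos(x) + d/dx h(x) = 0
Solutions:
 h(x) = C1 + 2*sin(x) + 3*sqrt(2)*cos(sqrt(2)*x)/2


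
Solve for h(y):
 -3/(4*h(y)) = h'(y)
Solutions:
 h(y) = -sqrt(C1 - 6*y)/2
 h(y) = sqrt(C1 - 6*y)/2


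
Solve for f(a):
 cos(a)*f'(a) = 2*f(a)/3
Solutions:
 f(a) = C1*(sin(a) + 1)^(1/3)/(sin(a) - 1)^(1/3)


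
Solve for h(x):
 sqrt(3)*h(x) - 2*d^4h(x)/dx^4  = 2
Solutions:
 h(x) = C1*exp(-2^(3/4)*3^(1/8)*x/2) + C2*exp(2^(3/4)*3^(1/8)*x/2) + C3*sin(2^(3/4)*3^(1/8)*x/2) + C4*cos(2^(3/4)*3^(1/8)*x/2) + 2*sqrt(3)/3


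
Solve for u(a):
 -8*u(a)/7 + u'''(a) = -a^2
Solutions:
 u(a) = C3*exp(2*7^(2/3)*a/7) + 7*a^2/8 + (C1*sin(sqrt(3)*7^(2/3)*a/7) + C2*cos(sqrt(3)*7^(2/3)*a/7))*exp(-7^(2/3)*a/7)


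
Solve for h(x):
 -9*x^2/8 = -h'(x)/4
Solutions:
 h(x) = C1 + 3*x^3/2


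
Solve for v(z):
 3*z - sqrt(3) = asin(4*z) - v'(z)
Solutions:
 v(z) = C1 - 3*z^2/2 + z*asin(4*z) + sqrt(3)*z + sqrt(1 - 16*z^2)/4


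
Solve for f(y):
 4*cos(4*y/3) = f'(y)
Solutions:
 f(y) = C1 + 3*sin(4*y/3)


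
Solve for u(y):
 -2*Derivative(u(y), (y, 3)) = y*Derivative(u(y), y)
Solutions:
 u(y) = C1 + Integral(C2*airyai(-2^(2/3)*y/2) + C3*airybi(-2^(2/3)*y/2), y)


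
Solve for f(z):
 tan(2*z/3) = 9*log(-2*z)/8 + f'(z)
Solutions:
 f(z) = C1 - 9*z*log(-z)/8 - 9*z*log(2)/8 + 9*z/8 - 3*log(cos(2*z/3))/2


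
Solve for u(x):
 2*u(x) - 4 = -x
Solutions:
 u(x) = 2 - x/2


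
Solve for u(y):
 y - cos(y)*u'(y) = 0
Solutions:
 u(y) = C1 + Integral(y/cos(y), y)


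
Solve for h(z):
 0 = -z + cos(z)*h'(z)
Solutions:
 h(z) = C1 + Integral(z/cos(z), z)


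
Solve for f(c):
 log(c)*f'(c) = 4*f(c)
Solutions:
 f(c) = C1*exp(4*li(c))


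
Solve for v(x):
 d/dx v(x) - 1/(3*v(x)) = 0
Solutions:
 v(x) = -sqrt(C1 + 6*x)/3
 v(x) = sqrt(C1 + 6*x)/3


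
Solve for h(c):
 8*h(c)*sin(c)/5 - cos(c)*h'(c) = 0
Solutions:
 h(c) = C1/cos(c)^(8/5)


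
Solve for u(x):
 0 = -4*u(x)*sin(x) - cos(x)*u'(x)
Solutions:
 u(x) = C1*cos(x)^4


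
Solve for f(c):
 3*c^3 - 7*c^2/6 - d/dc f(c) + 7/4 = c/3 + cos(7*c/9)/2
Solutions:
 f(c) = C1 + 3*c^4/4 - 7*c^3/18 - c^2/6 + 7*c/4 - 9*sin(7*c/9)/14


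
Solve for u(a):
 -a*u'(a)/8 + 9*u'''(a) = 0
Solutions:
 u(a) = C1 + Integral(C2*airyai(3^(1/3)*a/6) + C3*airybi(3^(1/3)*a/6), a)


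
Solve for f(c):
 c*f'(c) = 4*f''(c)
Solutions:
 f(c) = C1 + C2*erfi(sqrt(2)*c/4)


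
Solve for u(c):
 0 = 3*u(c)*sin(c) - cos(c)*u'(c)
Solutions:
 u(c) = C1/cos(c)^3


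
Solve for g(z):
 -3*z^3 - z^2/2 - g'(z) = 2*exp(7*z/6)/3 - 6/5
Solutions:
 g(z) = C1 - 3*z^4/4 - z^3/6 + 6*z/5 - 4*exp(7*z/6)/7


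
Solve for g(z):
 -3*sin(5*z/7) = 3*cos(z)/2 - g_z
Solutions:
 g(z) = C1 + 3*sin(z)/2 - 21*cos(5*z/7)/5


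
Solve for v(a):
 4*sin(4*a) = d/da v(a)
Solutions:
 v(a) = C1 - cos(4*a)


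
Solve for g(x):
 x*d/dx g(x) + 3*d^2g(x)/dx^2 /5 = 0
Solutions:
 g(x) = C1 + C2*erf(sqrt(30)*x/6)


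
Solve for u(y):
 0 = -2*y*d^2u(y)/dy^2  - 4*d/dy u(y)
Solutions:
 u(y) = C1 + C2/y


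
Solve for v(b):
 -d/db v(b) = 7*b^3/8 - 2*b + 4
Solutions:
 v(b) = C1 - 7*b^4/32 + b^2 - 4*b


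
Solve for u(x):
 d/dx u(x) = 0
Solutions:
 u(x) = C1


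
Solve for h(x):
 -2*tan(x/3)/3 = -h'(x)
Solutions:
 h(x) = C1 - 2*log(cos(x/3))


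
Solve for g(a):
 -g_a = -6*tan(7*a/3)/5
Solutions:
 g(a) = C1 - 18*log(cos(7*a/3))/35


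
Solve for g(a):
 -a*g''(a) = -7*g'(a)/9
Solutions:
 g(a) = C1 + C2*a^(16/9)


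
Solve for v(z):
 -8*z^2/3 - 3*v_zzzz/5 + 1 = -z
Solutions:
 v(z) = C1 + C2*z + C3*z^2 + C4*z^3 - z^6/81 + z^5/72 + 5*z^4/72


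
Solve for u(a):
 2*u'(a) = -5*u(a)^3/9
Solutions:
 u(a) = -3*sqrt(-1/(C1 - 5*a))
 u(a) = 3*sqrt(-1/(C1 - 5*a))


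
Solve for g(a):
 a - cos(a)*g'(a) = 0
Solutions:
 g(a) = C1 + Integral(a/cos(a), a)


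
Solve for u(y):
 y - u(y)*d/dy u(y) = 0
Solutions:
 u(y) = -sqrt(C1 + y^2)
 u(y) = sqrt(C1 + y^2)


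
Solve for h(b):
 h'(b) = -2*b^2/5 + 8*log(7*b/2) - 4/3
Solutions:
 h(b) = C1 - 2*b^3/15 + 8*b*log(b) - 28*b/3 - 8*b*log(2) + 8*b*log(7)


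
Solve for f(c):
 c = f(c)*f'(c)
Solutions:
 f(c) = -sqrt(C1 + c^2)
 f(c) = sqrt(C1 + c^2)


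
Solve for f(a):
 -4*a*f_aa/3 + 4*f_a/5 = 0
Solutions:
 f(a) = C1 + C2*a^(8/5)


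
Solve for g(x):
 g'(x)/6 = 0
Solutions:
 g(x) = C1


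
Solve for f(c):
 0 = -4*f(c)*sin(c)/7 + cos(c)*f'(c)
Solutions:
 f(c) = C1/cos(c)^(4/7)


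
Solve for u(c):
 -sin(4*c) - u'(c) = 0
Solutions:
 u(c) = C1 + cos(4*c)/4


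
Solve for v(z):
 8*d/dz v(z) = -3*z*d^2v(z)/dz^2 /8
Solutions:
 v(z) = C1 + C2/z^(61/3)


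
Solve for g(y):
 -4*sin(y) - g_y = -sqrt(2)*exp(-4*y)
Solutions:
 g(y) = C1 + 4*cos(y) - sqrt(2)*exp(-4*y)/4


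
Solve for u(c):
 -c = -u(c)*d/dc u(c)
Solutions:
 u(c) = -sqrt(C1 + c^2)
 u(c) = sqrt(C1 + c^2)


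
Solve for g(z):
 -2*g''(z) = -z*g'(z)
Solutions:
 g(z) = C1 + C2*erfi(z/2)


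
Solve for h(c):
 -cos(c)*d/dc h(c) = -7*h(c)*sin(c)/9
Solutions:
 h(c) = C1/cos(c)^(7/9)


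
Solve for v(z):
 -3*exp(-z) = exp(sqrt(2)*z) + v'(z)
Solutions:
 v(z) = C1 - sqrt(2)*exp(sqrt(2)*z)/2 + 3*exp(-z)


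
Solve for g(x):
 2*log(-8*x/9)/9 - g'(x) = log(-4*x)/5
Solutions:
 g(x) = C1 + x*log(-x)/45 + x*(-20*log(3) - 1 + 12*log(2))/45


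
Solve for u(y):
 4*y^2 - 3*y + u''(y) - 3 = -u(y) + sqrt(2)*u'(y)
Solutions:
 u(y) = -4*y^2 - 8*sqrt(2)*y + 3*y + (C1*sin(sqrt(2)*y/2) + C2*cos(sqrt(2)*y/2))*exp(sqrt(2)*y/2) - 5 + 3*sqrt(2)


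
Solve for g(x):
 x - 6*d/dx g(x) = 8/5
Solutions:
 g(x) = C1 + x^2/12 - 4*x/15


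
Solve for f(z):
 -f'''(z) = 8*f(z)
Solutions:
 f(z) = C3*exp(-2*z) + (C1*sin(sqrt(3)*z) + C2*cos(sqrt(3)*z))*exp(z)


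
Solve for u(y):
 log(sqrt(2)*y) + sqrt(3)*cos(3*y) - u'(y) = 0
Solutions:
 u(y) = C1 + y*log(y) - y + y*log(2)/2 + sqrt(3)*sin(3*y)/3


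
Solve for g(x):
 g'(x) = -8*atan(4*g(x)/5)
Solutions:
 Integral(1/atan(4*_y/5), (_y, g(x))) = C1 - 8*x


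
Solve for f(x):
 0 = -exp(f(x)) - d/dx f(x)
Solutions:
 f(x) = log(1/(C1 + x))


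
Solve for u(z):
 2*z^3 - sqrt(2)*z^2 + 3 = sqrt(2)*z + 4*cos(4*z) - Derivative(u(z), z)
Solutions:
 u(z) = C1 - z^4/2 + sqrt(2)*z^3/3 + sqrt(2)*z^2/2 - 3*z + sin(4*z)


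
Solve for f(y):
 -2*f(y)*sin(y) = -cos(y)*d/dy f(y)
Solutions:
 f(y) = C1/cos(y)^2


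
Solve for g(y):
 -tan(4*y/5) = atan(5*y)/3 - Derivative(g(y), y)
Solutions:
 g(y) = C1 + y*atan(5*y)/3 - log(25*y^2 + 1)/30 - 5*log(cos(4*y/5))/4


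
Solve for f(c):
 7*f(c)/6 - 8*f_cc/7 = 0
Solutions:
 f(c) = C1*exp(-7*sqrt(3)*c/12) + C2*exp(7*sqrt(3)*c/12)


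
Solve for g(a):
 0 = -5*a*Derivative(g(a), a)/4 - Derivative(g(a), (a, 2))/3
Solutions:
 g(a) = C1 + C2*erf(sqrt(30)*a/4)


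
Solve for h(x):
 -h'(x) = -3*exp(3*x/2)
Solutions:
 h(x) = C1 + 2*exp(3*x/2)


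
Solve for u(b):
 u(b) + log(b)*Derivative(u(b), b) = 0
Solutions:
 u(b) = C1*exp(-li(b))


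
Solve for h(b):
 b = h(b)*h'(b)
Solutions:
 h(b) = -sqrt(C1 + b^2)
 h(b) = sqrt(C1 + b^2)


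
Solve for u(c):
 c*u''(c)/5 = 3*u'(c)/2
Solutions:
 u(c) = C1 + C2*c^(17/2)


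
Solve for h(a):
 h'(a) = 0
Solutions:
 h(a) = C1


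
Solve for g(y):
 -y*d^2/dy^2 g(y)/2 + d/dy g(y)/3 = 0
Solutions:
 g(y) = C1 + C2*y^(5/3)


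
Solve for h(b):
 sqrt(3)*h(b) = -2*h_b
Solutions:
 h(b) = C1*exp(-sqrt(3)*b/2)


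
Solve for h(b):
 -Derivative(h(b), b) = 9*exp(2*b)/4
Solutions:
 h(b) = C1 - 9*exp(2*b)/8


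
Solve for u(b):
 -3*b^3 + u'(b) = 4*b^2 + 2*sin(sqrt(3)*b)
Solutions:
 u(b) = C1 + 3*b^4/4 + 4*b^3/3 - 2*sqrt(3)*cos(sqrt(3)*b)/3


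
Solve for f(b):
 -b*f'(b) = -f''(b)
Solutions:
 f(b) = C1 + C2*erfi(sqrt(2)*b/2)


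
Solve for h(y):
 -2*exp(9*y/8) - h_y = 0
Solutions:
 h(y) = C1 - 16*exp(9*y/8)/9


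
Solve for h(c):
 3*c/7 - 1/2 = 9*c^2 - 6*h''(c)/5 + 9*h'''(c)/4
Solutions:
 h(c) = C1 + C2*c + C3*exp(8*c/15) + 5*c^4/8 + 1555*c^3/336 + 70535*c^2/2688


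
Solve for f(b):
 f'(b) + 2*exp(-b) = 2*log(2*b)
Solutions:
 f(b) = C1 + 2*b*log(b) + 2*b*(-1 + log(2)) + 2*exp(-b)


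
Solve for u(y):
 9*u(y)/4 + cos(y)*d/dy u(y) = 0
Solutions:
 u(y) = C1*(sin(y) - 1)^(9/8)/(sin(y) + 1)^(9/8)


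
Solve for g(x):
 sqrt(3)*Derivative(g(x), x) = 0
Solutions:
 g(x) = C1


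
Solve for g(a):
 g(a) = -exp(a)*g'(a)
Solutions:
 g(a) = C1*exp(exp(-a))


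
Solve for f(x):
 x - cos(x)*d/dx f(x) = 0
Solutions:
 f(x) = C1 + Integral(x/cos(x), x)


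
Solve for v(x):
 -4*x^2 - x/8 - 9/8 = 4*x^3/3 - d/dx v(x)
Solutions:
 v(x) = C1 + x^4/3 + 4*x^3/3 + x^2/16 + 9*x/8


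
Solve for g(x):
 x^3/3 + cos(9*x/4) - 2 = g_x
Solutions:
 g(x) = C1 + x^4/12 - 2*x + 4*sin(9*x/4)/9


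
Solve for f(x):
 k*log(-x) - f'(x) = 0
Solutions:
 f(x) = C1 + k*x*log(-x) - k*x


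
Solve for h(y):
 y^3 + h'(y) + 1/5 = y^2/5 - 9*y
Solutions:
 h(y) = C1 - y^4/4 + y^3/15 - 9*y^2/2 - y/5


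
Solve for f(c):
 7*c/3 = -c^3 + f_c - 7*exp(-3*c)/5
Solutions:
 f(c) = C1 + c^4/4 + 7*c^2/6 - 7*exp(-3*c)/15


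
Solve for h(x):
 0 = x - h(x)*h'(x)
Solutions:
 h(x) = -sqrt(C1 + x^2)
 h(x) = sqrt(C1 + x^2)


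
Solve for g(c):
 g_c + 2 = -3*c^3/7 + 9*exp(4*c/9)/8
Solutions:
 g(c) = C1 - 3*c^4/28 - 2*c + 81*exp(4*c/9)/32


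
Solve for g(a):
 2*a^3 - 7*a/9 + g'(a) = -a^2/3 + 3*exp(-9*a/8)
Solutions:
 g(a) = C1 - a^4/2 - a^3/9 + 7*a^2/18 - 8*exp(-9*a/8)/3


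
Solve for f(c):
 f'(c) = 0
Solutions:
 f(c) = C1


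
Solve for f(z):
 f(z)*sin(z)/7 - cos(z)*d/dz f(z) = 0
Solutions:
 f(z) = C1/cos(z)^(1/7)


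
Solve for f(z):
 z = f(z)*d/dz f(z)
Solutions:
 f(z) = -sqrt(C1 + z^2)
 f(z) = sqrt(C1 + z^2)


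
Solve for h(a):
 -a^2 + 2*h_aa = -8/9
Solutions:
 h(a) = C1 + C2*a + a^4/24 - 2*a^2/9


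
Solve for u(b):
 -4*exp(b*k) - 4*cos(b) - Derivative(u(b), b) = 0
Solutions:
 u(b) = C1 - 4*sin(b) - 4*exp(b*k)/k


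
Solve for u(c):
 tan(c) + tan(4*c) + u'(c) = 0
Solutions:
 u(c) = C1 + log(cos(c)) + log(cos(4*c))/4


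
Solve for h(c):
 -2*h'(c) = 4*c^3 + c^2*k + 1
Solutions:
 h(c) = C1 - c^4/2 - c^3*k/6 - c/2


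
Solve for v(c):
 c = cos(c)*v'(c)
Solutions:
 v(c) = C1 + Integral(c/cos(c), c)


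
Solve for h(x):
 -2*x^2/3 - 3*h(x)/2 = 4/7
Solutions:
 h(x) = -4*x^2/9 - 8/21


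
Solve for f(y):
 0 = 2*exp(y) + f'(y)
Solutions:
 f(y) = C1 - 2*exp(y)


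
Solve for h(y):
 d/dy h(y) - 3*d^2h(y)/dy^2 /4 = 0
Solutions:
 h(y) = C1 + C2*exp(4*y/3)


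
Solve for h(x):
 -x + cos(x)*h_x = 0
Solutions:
 h(x) = C1 + Integral(x/cos(x), x)


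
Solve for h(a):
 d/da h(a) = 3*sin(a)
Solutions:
 h(a) = C1 - 3*cos(a)


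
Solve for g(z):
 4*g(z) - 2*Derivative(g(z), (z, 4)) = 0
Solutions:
 g(z) = C1*exp(-2^(1/4)*z) + C2*exp(2^(1/4)*z) + C3*sin(2^(1/4)*z) + C4*cos(2^(1/4)*z)


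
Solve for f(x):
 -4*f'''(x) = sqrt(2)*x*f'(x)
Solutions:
 f(x) = C1 + Integral(C2*airyai(-sqrt(2)*x/2) + C3*airybi(-sqrt(2)*x/2), x)


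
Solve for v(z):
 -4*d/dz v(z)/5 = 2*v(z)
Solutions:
 v(z) = C1*exp(-5*z/2)


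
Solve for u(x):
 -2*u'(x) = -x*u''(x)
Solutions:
 u(x) = C1 + C2*x^3


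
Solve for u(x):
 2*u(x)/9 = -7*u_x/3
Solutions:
 u(x) = C1*exp(-2*x/21)


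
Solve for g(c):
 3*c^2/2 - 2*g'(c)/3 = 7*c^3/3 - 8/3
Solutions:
 g(c) = C1 - 7*c^4/8 + 3*c^3/4 + 4*c


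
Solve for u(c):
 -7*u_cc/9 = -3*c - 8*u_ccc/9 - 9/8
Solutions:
 u(c) = C1 + C2*c + C3*exp(7*c/8) + 9*c^3/14 + 2295*c^2/784


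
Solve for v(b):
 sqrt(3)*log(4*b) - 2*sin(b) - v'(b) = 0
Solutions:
 v(b) = C1 + sqrt(3)*b*(log(b) - 1) + 2*sqrt(3)*b*log(2) + 2*cos(b)


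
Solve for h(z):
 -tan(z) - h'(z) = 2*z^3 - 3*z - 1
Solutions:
 h(z) = C1 - z^4/2 + 3*z^2/2 + z + log(cos(z))


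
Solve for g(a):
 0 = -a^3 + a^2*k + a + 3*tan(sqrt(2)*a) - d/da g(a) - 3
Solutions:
 g(a) = C1 - a^4/4 + a^3*k/3 + a^2/2 - 3*a - 3*sqrt(2)*log(cos(sqrt(2)*a))/2


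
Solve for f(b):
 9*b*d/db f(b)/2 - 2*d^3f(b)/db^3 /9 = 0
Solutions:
 f(b) = C1 + Integral(C2*airyai(3*6^(1/3)*b/2) + C3*airybi(3*6^(1/3)*b/2), b)


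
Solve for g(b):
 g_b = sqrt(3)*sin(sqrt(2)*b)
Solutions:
 g(b) = C1 - sqrt(6)*cos(sqrt(2)*b)/2


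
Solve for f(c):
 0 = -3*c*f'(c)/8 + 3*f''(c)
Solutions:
 f(c) = C1 + C2*erfi(c/4)


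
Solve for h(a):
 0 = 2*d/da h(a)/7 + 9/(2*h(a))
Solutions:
 h(a) = -sqrt(C1 - 126*a)/2
 h(a) = sqrt(C1 - 126*a)/2


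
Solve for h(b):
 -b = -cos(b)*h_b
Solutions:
 h(b) = C1 + Integral(b/cos(b), b)


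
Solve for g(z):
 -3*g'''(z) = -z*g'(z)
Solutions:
 g(z) = C1 + Integral(C2*airyai(3^(2/3)*z/3) + C3*airybi(3^(2/3)*z/3), z)


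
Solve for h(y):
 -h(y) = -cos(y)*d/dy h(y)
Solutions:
 h(y) = C1*sqrt(sin(y) + 1)/sqrt(sin(y) - 1)


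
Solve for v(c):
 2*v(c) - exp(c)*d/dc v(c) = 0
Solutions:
 v(c) = C1*exp(-2*exp(-c))


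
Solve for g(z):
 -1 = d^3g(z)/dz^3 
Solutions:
 g(z) = C1 + C2*z + C3*z^2 - z^3/6


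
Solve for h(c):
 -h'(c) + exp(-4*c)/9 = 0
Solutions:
 h(c) = C1 - exp(-4*c)/36


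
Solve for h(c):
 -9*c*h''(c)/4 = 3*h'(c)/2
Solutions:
 h(c) = C1 + C2*c^(1/3)


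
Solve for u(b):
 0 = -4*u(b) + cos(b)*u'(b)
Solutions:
 u(b) = C1*(sin(b)^2 + 2*sin(b) + 1)/(sin(b)^2 - 2*sin(b) + 1)


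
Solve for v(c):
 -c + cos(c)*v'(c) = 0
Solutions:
 v(c) = C1 + Integral(c/cos(c), c)


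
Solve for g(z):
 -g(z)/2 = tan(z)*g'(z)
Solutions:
 g(z) = C1/sqrt(sin(z))


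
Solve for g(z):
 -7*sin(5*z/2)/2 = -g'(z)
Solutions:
 g(z) = C1 - 7*cos(5*z/2)/5


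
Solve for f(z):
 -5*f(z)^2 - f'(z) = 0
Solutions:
 f(z) = 1/(C1 + 5*z)


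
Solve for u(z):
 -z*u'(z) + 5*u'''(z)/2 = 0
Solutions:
 u(z) = C1 + Integral(C2*airyai(2^(1/3)*5^(2/3)*z/5) + C3*airybi(2^(1/3)*5^(2/3)*z/5), z)


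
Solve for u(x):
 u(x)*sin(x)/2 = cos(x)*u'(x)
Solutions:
 u(x) = C1/sqrt(cos(x))


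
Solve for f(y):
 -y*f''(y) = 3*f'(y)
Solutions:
 f(y) = C1 + C2/y^2


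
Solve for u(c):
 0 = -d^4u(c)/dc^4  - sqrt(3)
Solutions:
 u(c) = C1 + C2*c + C3*c^2 + C4*c^3 - sqrt(3)*c^4/24


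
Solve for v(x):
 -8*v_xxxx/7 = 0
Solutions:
 v(x) = C1 + C2*x + C3*x^2 + C4*x^3


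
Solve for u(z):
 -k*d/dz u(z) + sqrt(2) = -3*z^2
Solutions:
 u(z) = C1 + z^3/k + sqrt(2)*z/k


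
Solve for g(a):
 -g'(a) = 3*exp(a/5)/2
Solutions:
 g(a) = C1 - 15*exp(a/5)/2


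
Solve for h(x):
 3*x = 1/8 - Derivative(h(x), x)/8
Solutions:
 h(x) = C1 - 12*x^2 + x


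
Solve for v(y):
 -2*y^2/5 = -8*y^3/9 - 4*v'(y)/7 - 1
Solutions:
 v(y) = C1 - 7*y^4/18 + 7*y^3/30 - 7*y/4


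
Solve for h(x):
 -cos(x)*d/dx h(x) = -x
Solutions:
 h(x) = C1 + Integral(x/cos(x), x)


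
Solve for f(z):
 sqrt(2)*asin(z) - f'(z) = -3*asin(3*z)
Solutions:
 f(z) = C1 + 3*z*asin(3*z) + sqrt(1 - 9*z^2) + sqrt(2)*(z*asin(z) + sqrt(1 - z^2))


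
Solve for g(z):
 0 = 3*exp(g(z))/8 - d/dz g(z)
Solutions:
 g(z) = log(-1/(C1 + 3*z)) + 3*log(2)


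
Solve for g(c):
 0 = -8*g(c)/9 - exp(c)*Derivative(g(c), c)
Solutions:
 g(c) = C1*exp(8*exp(-c)/9)


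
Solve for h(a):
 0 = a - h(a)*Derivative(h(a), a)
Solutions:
 h(a) = -sqrt(C1 + a^2)
 h(a) = sqrt(C1 + a^2)


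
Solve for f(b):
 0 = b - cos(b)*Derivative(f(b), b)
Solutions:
 f(b) = C1 + Integral(b/cos(b), b)


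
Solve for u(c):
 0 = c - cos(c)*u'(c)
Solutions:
 u(c) = C1 + Integral(c/cos(c), c)


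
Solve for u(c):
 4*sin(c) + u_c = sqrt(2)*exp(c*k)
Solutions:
 u(c) = C1 + 4*cos(c) + sqrt(2)*exp(c*k)/k


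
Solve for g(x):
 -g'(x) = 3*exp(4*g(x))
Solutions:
 g(x) = log(-I*(1/(C1 + 12*x))^(1/4))
 g(x) = log(I*(1/(C1 + 12*x))^(1/4))
 g(x) = log(-(1/(C1 + 12*x))^(1/4))
 g(x) = log(1/(C1 + 12*x))/4


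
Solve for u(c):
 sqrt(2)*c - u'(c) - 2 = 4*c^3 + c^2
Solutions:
 u(c) = C1 - c^4 - c^3/3 + sqrt(2)*c^2/2 - 2*c


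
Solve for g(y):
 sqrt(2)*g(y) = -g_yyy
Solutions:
 g(y) = C3*exp(-2^(1/6)*y) + (C1*sin(2^(1/6)*sqrt(3)*y/2) + C2*cos(2^(1/6)*sqrt(3)*y/2))*exp(2^(1/6)*y/2)


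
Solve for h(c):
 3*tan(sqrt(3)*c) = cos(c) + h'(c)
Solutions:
 h(c) = C1 - sqrt(3)*log(cos(sqrt(3)*c)) - sin(c)


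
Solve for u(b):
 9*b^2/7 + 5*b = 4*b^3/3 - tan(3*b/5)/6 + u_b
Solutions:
 u(b) = C1 - b^4/3 + 3*b^3/7 + 5*b^2/2 - 5*log(cos(3*b/5))/18


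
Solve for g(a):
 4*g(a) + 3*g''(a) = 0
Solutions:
 g(a) = C1*sin(2*sqrt(3)*a/3) + C2*cos(2*sqrt(3)*a/3)


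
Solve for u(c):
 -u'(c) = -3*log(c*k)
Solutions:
 u(c) = C1 + 3*c*log(c*k) - 3*c


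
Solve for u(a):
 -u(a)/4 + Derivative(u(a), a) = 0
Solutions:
 u(a) = C1*exp(a/4)


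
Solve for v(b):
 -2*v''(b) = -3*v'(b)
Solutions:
 v(b) = C1 + C2*exp(3*b/2)


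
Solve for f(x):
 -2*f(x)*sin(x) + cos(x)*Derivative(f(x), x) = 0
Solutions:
 f(x) = C1/cos(x)^2


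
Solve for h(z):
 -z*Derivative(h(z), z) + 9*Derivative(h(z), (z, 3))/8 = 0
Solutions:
 h(z) = C1 + Integral(C2*airyai(2*3^(1/3)*z/3) + C3*airybi(2*3^(1/3)*z/3), z)


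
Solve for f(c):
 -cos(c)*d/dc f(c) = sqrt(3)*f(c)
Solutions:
 f(c) = C1*(sin(c) - 1)^(sqrt(3)/2)/(sin(c) + 1)^(sqrt(3)/2)


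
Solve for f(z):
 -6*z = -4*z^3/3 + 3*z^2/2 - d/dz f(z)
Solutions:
 f(z) = C1 - z^4/3 + z^3/2 + 3*z^2


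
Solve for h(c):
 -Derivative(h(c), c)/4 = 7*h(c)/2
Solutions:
 h(c) = C1*exp(-14*c)


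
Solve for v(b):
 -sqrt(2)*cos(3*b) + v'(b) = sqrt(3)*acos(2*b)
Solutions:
 v(b) = C1 + sqrt(3)*(b*acos(2*b) - sqrt(1 - 4*b^2)/2) + sqrt(2)*sin(3*b)/3


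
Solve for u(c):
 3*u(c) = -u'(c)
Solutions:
 u(c) = C1*exp(-3*c)


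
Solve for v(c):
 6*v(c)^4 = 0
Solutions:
 v(c) = 0


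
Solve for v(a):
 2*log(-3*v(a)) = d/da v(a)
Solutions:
 -Integral(1/(log(-_y) + log(3)), (_y, v(a)))/2 = C1 - a


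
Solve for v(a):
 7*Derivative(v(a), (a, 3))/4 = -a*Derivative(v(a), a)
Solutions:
 v(a) = C1 + Integral(C2*airyai(-14^(2/3)*a/7) + C3*airybi(-14^(2/3)*a/7), a)


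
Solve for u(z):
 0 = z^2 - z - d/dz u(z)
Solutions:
 u(z) = C1 + z^3/3 - z^2/2


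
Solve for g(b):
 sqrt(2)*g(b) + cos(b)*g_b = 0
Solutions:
 g(b) = C1*(sin(b) - 1)^(sqrt(2)/2)/(sin(b) + 1)^(sqrt(2)/2)


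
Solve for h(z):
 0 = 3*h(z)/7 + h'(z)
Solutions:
 h(z) = C1*exp(-3*z/7)


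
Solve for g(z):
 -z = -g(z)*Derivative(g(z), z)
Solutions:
 g(z) = -sqrt(C1 + z^2)
 g(z) = sqrt(C1 + z^2)


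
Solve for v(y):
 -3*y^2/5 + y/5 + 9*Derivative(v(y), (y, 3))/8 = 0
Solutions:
 v(y) = C1 + C2*y + C3*y^2 + 2*y^5/225 - y^4/135


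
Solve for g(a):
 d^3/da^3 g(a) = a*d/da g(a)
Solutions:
 g(a) = C1 + Integral(C2*airyai(a) + C3*airybi(a), a)


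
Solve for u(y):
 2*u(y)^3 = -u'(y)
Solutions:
 u(y) = -sqrt(2)*sqrt(-1/(C1 - 2*y))/2
 u(y) = sqrt(2)*sqrt(-1/(C1 - 2*y))/2


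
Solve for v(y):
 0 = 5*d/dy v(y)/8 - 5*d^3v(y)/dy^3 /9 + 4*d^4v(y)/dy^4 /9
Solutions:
 v(y) = C1 + C2*exp(y*(5*5^(2/3)/(9*sqrt(579) + 218)^(1/3) + 10 + 5^(1/3)*(9*sqrt(579) + 218)^(1/3))/24)*sin(sqrt(3)*5^(1/3)*y*(-(9*sqrt(579) + 218)^(1/3) + 5*5^(1/3)/(9*sqrt(579) + 218)^(1/3))/24) + C3*exp(y*(5*5^(2/3)/(9*sqrt(579) + 218)^(1/3) + 10 + 5^(1/3)*(9*sqrt(579) + 218)^(1/3))/24)*cos(sqrt(3)*5^(1/3)*y*(-(9*sqrt(579) + 218)^(1/3) + 5*5^(1/3)/(9*sqrt(579) + 218)^(1/3))/24) + C4*exp(y*(-5^(1/3)*(9*sqrt(579) + 218)^(1/3) - 5*5^(2/3)/(9*sqrt(579) + 218)^(1/3) + 5)/12)
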